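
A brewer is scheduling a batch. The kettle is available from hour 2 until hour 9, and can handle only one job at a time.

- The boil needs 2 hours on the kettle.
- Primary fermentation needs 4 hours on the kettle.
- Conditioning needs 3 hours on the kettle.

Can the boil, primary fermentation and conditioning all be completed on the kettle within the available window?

No

The kettle window is 9 − 2 = 7 hours.
Running back to back, the jobs need 2 + 4 + 3 = 9 hours on the kettle.
Since 9 > 7, they cannot all fit.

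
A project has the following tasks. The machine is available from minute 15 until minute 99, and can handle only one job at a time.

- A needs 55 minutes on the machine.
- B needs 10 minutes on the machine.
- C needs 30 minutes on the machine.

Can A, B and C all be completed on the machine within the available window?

No

The machine window is 99 − 15 = 84 minutes.
Running back to back, the jobs need 55 + 10 + 30 = 95 minutes on the machine.
Since 95 > 84, they cannot all fit.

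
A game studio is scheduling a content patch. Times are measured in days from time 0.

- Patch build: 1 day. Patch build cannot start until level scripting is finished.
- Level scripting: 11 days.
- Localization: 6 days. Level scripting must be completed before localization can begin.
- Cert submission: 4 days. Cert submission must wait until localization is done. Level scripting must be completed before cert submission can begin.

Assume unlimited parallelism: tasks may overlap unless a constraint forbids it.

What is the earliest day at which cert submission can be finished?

21

Level scripting can start immediately at day 0; it finishes at day 11.
After level scripting (finishes day 11), localization can start at day 11 and finishes at day 17.
For cert submission: localization (finishes day 17); level scripting (finishes day 11). Taking the maximum gives a start of day 17, and it finishes at 17 + 4 = day 21.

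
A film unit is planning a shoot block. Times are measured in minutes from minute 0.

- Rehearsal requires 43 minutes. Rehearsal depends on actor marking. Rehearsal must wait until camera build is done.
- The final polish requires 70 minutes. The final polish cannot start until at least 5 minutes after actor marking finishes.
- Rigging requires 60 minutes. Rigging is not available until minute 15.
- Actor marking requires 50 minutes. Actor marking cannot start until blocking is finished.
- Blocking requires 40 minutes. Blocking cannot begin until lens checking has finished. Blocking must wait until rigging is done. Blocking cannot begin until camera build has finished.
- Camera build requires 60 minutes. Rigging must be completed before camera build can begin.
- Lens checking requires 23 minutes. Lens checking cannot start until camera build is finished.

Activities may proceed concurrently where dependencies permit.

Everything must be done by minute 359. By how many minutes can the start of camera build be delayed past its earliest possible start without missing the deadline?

Rigging cannot begin until its own release at minute 15. It runs from minute 15 to 15 + 60 = minute 75.
Camera build waits on rigging (finishes minute 75), so it starts at minute 75 and finishes at 75 + 60 = minute 135.

Working backward from the deadline:
Rehearsal has no dependents, so it just needs to finish by minute 359. Starting by 359 − 43 = minute 316 achieves that.
The final polish has no dependents, so it just needs to finish by minute 359. Starting by 359 − 70 = minute 289 achieves that.
Actor marking feeds rehearsal (must start by minute 316); the final polish (must start by minute 289, minus 5-minute gap → minute 284). Taking the minimum, actor marking must finish by minute 284 and start by 284 − 50 = minute 234.
Blocking feeds into actor marking (must start by minute 234); so blocking must finish by minute 234 and therefore start by minute 194.
Lens checking has to be done before blocking (must start by minute 194). That means finishing by minute 194, i.e. starting by 194 − 23 = minute 171.
Camera build has several dependents: lens checking (must start by minute 171); blocking (must start by minute 194); rehearsal (must start by minute 316). The earliest of those limits is minute 171, so camera build must start by 171 − 60 = minute 111.
So camera build can start as early as minute 75 and as late as minute 111, giving 111 − 75 = 36 minutes of slack.

36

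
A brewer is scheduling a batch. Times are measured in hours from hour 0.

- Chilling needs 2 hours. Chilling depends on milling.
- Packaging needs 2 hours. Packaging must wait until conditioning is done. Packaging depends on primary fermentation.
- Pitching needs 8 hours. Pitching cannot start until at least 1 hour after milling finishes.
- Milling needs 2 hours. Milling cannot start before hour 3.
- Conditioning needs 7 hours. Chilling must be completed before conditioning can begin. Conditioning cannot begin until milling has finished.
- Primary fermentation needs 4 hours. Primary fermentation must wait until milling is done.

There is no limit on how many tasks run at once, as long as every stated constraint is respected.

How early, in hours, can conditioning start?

7

Milling waits on its own release at hour 3, so it starts at hour 3 and finishes at 3 + 2 = hour 5.
Chilling waits on milling (finishes hour 5), so it starts at hour 5 and finishes at 5 + 2 = hour 7.
Conditioning waits on chilling (finishes hour 7); milling (finishes hour 5). The latest of these is hour 7, which is the earliest conditioning can start.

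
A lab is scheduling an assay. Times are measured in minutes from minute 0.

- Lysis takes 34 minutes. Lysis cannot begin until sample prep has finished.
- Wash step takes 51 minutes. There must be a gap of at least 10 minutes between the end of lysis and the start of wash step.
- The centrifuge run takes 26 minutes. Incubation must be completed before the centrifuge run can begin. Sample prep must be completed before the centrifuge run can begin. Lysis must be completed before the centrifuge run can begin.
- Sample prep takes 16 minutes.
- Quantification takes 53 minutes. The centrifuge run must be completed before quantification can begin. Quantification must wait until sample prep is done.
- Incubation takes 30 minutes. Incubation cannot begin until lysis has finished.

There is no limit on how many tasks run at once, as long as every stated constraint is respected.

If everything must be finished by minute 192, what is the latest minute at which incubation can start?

Nothing follows quantification; the deadline of minute 192 is its only limit. It must start by 192 − 53 = minute 139.
The centrifuge run has to be done before quantification (must start by minute 139). That means finishing by minute 139, i.e. starting by 139 − 26 = minute 113.
Incubation has to be done before the centrifuge run (must start by minute 113). That means finishing by minute 113, i.e. starting by 113 − 30 = minute 83.

83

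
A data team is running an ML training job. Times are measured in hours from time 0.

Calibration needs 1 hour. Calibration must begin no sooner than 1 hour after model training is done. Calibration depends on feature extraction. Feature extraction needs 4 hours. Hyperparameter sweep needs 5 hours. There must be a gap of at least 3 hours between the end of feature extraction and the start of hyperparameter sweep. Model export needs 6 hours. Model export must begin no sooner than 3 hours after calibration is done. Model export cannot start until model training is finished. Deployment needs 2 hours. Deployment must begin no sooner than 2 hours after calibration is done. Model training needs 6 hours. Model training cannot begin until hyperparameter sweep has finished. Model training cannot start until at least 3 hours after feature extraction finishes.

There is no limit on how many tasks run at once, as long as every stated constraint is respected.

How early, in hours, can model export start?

23

Feature extraction has no prerequisites, so it starts at hour 0 and finishes at hour 4.
After feature extraction (finishes hour 4, plus 3-hour gap → hour 7), hyperparameter sweep can start at hour 7 and finishes at hour 12.
Model training cannot start until hyperparameter sweep (finishes hour 12); feature extraction (finishes hour 4, plus 3-hour gap → hour 7). The controlling bound is hour 12, so model training finishes at 12 + 6 = hour 18.
Calibration has to wait for model training (finishes hour 18, plus 1-hour gap → hour 19); feature extraction (finishes hour 4). The latest of these is hour 19, so calibration runs hour 19 to 19 + 1 = hour 20.
Model export waits on calibration (finishes hour 20, plus 3-hour gap → hour 23); model training (finishes hour 18). The latest of these is hour 23, which is the earliest model export can start.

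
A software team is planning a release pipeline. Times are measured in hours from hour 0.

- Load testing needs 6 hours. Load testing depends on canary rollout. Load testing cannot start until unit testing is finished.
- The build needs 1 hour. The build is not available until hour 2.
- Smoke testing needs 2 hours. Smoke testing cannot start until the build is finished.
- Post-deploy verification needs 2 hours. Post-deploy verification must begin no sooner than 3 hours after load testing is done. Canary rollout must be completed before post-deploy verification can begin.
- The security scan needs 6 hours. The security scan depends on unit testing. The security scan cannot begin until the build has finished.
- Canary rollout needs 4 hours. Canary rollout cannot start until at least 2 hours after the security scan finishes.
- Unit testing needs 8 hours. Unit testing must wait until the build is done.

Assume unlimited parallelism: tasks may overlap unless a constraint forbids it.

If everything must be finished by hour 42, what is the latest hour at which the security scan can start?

19

Post-deploy verification must finish by hour 42; it takes 2 hours, so it must start by 42 − 2 = hour 40.
Load testing has to be done before post-deploy verification (must start by hour 40, minus 3-hour gap → hour 37). That means finishing by hour 37, i.e. starting by 37 − 6 = hour 31.
For canary rollout: load testing (must start by hour 31); post-deploy verification (must start by hour 40). The most restrictive is hour 31; with a 4-hour duration, canary rollout must start by hour 27.
Since canary rollout (must start by hour 27, minus 2-hour gap → hour 25) depends on it, the security scan must finish by hour 25. Backing off its 6-hour duration gives a latest start of hour 19.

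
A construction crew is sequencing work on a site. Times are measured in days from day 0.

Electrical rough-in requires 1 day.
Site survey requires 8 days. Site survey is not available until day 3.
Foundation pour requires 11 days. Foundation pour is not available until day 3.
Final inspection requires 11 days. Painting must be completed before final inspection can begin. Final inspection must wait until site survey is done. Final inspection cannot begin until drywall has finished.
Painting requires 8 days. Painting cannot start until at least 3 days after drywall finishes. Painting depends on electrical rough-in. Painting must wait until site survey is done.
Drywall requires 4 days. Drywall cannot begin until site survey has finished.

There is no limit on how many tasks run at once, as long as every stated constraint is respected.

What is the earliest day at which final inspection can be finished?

37

Nothing blocks electrical rough-in, so it runs from day 0 to day 1.
Site survey waits on its own release at day 3, so it starts at day 3 and finishes at 3 + 8 = day 11.
Drywall waits on site survey (finishes day 11), so it starts at day 11 and finishes at 11 + 4 = day 15.
Painting has to wait for drywall (finishes day 15, plus 3-day gap → day 18); electrical rough-in (finishes day 1); site survey (finishes day 11). The latest of these is day 18, so painting runs day 18 to 18 + 8 = day 26.
Final inspection needs all of painting (finishes day 26); site survey (finishes day 11); drywall (finishes day 15). That puts its earliest start at day 26; it finishes at 26 + 11 = day 37.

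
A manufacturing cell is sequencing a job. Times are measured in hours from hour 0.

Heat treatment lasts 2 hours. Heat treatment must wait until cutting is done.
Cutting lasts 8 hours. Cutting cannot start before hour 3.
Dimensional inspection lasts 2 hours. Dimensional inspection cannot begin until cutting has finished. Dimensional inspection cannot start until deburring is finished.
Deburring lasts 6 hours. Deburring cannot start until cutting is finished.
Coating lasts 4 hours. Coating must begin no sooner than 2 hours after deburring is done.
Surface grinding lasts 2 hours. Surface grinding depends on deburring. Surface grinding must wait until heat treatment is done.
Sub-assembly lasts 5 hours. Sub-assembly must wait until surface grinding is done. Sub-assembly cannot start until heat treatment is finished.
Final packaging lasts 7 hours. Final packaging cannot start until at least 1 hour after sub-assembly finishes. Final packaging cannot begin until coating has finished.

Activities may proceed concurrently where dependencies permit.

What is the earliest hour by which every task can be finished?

Cutting waits on its own release at hour 3, so it starts at hour 3 and finishes at 3 + 8 = hour 11.
Heat treatment waits on cutting (finishes hour 11), so it starts at hour 11 and finishes at 11 + 2 = hour 13.
Deburring waits on cutting (finishes hour 11), so it starts at hour 11 and finishes at 11 + 6 = hour 17.
Coating cannot begin until deburring (finishes hour 17, plus 2-hour gap → hour 19). It runs from hour 19 to 19 + 4 = hour 23.
For dimensional inspection: cutting (finishes hour 11); deburring (finishes hour 17). Taking the maximum gives a start of hour 17, and it finishes at 17 + 2 = hour 19.
Surface grinding cannot start until deburring (finishes hour 17); heat treatment (finishes hour 13). The controlling bound is hour 17, so surface grinding finishes at 17 + 2 = hour 19.
Sub-assembly cannot start until surface grinding (finishes hour 19); heat treatment (finishes hour 13). The controlling bound is hour 19, so sub-assembly finishes at 19 + 5 = hour 24.
Final packaging needs all of sub-assembly (finishes hour 24, plus 1-hour gap → hour 25); coating (finishes hour 23). That puts its earliest start at hour 25; it finishes at 25 + 7 = hour 32.
All tasks are finished once the last one completes. Finish times: Cutting at 11, Deburring at 17, Heat treatment at 13, Surface grinding at 19, Dimensional inspection at 19, Coating at 23, Sub-assembly at 24, Final packaging at 32. The latest is hour 32.

32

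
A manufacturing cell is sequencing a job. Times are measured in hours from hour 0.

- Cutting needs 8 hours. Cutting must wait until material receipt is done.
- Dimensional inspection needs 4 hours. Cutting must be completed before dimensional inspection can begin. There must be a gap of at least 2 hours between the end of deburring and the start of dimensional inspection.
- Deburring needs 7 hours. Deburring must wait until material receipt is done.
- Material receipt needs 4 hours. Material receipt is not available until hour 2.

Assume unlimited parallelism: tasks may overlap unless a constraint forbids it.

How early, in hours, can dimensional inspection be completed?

After its own release at hour 2, material receipt can start at hour 2 and finishes at hour 6.
After material receipt (finishes hour 6), deburring can start at hour 6 and finishes at hour 13.
Cutting cannot begin until material receipt (finishes hour 6). It runs from hour 6 to 6 + 8 = hour 14.
Dimensional inspection cannot start until cutting (finishes hour 14); deburring (finishes hour 13, plus 2-hour gap → hour 15). The controlling bound is hour 15, so dimensional inspection finishes at 15 + 4 = hour 19.

19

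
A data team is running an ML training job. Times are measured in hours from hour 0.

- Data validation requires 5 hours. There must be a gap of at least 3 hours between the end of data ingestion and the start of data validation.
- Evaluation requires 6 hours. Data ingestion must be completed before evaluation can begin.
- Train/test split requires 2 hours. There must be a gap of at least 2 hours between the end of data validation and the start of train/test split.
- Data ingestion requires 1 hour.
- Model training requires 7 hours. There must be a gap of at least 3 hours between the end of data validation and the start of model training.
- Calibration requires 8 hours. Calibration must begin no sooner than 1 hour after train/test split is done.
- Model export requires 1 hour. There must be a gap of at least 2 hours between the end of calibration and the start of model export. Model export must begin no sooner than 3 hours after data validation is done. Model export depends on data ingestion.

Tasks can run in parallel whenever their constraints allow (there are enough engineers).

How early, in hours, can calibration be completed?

22

Nothing blocks data ingestion, so it runs from hour 0 to hour 1.
Data validation cannot begin until data ingestion (finishes hour 1, plus 3-hour gap → hour 4). It runs from hour 4 to 4 + 5 = hour 9.
Train/test split cannot begin until data validation (finishes hour 9, plus 2-hour gap → hour 11). It runs from hour 11 to 11 + 2 = hour 13.
Calibration waits on train/test split (finishes hour 13, plus 1-hour gap → hour 14), so it starts at hour 14 and finishes at 14 + 8 = hour 22.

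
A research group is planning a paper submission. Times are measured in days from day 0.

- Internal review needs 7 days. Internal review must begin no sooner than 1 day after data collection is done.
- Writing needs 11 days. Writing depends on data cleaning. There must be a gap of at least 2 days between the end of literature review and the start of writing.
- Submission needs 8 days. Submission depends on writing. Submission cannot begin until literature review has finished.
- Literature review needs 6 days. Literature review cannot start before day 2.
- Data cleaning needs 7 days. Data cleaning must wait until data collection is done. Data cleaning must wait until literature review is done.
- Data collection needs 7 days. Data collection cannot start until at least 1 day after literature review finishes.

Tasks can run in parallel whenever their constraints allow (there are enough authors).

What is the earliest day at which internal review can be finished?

24

After its own release at day 2, literature review can start at day 2 and finishes at day 8.
After literature review (finishes day 8, plus 1-day gap → day 9), data collection can start at day 9 and finishes at day 16.
Internal review waits on data collection (finishes day 16, plus 1-day gap → day 17), so it starts at day 17 and finishes at 17 + 7 = day 24.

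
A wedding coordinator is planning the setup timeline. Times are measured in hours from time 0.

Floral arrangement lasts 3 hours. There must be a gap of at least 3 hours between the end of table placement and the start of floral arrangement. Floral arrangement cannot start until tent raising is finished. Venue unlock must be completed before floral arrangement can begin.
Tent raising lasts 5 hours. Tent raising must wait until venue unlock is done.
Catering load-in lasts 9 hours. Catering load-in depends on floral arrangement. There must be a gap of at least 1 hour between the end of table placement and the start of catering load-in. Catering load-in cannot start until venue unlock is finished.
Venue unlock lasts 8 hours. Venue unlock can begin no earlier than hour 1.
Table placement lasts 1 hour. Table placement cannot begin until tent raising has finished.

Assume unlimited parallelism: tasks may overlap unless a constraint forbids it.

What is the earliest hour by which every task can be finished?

After its own release at hour 1, venue unlock can start at hour 1 and finishes at hour 9.
Tent raising cannot begin until venue unlock (finishes hour 9). It runs from hour 9 to 9 + 5 = hour 14.
After tent raising (finishes hour 14), table placement can start at hour 14 and finishes at hour 15.
Floral arrangement has to wait for table placement (finishes hour 15, plus 3-hour gap → hour 18); tent raising (finishes hour 14); venue unlock (finishes hour 9). The latest of these is hour 18, so floral arrangement runs hour 18 to 18 + 3 = hour 21.
Catering load-in has to wait for floral arrangement (finishes hour 21); table placement (finishes hour 15, plus 1-hour gap → hour 16); venue unlock (finishes hour 9). The latest of these is hour 21, so catering load-in runs hour 21 to 21 + 9 = hour 30.
All tasks are finished once the last one completes. Finish times: Venue unlock at 9, Tent raising at 14, Table placement at 15, Floral arrangement at 21, Catering load-in at 30. The latest is hour 30.

30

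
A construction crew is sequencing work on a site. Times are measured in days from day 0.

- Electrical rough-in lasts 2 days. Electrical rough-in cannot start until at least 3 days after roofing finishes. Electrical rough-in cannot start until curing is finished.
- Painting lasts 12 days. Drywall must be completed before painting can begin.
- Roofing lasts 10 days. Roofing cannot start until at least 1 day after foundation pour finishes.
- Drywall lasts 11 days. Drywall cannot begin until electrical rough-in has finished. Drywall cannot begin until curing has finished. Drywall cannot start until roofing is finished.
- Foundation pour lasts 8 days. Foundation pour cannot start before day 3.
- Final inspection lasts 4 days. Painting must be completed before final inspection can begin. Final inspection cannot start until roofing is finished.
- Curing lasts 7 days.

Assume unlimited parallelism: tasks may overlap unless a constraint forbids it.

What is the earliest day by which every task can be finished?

Nothing blocks curing, so it runs from day 0 to day 7.
Foundation pour cannot begin until its own release at day 3. It runs from day 3 to 3 + 8 = day 11.
Roofing waits on foundation pour (finishes day 11, plus 1-day gap → day 12), so it starts at day 12 and finishes at 12 + 10 = day 22.
Electrical rough-in cannot start until roofing (finishes day 22, plus 3-day gap → day 25); curing (finishes day 7). The controlling bound is day 25, so electrical rough-in finishes at 25 + 2 = day 27.
Drywall has to wait for electrical rough-in (finishes day 27); curing (finishes day 7); roofing (finishes day 22). The latest of these is day 27, so drywall runs day 27 to 27 + 11 = day 38.
After drywall (finishes day 38), painting can start at day 38 and finishes at day 50.
Final inspection has to wait for painting (finishes day 50); roofing (finishes day 22). The latest of these is day 50, so final inspection runs day 50 to 50 + 4 = day 54.
All tasks are finished once the last one completes. Finish times: Foundation pour at 11, Curing at 7, Roofing at 22, Electrical rough-in at 27, Drywall at 38, Painting at 50, Final inspection at 54. The latest is day 54.

54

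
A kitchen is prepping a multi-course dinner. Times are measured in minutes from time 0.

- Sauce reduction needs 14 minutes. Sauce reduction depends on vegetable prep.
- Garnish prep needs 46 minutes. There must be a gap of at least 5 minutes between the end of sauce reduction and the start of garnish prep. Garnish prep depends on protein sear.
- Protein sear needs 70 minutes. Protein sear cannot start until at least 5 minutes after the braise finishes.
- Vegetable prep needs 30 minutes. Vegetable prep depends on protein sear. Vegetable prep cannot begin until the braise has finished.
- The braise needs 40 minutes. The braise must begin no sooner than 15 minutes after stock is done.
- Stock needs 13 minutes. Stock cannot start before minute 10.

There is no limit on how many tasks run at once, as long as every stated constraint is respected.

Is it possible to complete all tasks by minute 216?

Stock cannot begin until its own release at minute 10. It runs from minute 10 to 10 + 13 = minute 23.
After stock (finishes minute 23, plus 15-minute gap → minute 38), the braise can start at minute 38 and finishes at minute 78.
Protein sear cannot begin until the braise (finishes minute 78, plus 5-minute gap → minute 83). It runs from minute 83 to 83 + 70 = minute 153.
For vegetable prep: protein sear (finishes minute 153); the braise (finishes minute 78). Taking the maximum gives a start of minute 153, and it finishes at 153 + 30 = minute 183.
Sauce reduction cannot begin until vegetable prep (finishes minute 183). It runs from minute 183 to 183 + 14 = minute 197.
Garnish prep cannot start until sauce reduction (finishes minute 197, plus 5-minute gap → minute 202); protein sear (finishes minute 153). The controlling bound is minute 202, so garnish prep finishes at 202 + 46 = minute 248.
The earliest everything can be done is minute 248, which is after the deadline of 216, so it is not possible.

No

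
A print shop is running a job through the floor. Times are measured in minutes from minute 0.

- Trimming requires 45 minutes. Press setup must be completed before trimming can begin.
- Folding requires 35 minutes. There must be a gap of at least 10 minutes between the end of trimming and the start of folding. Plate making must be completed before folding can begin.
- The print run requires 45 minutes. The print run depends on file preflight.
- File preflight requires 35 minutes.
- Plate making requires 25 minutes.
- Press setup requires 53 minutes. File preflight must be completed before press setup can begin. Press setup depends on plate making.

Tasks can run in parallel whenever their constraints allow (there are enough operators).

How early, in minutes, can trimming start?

Nothing blocks plate making, so it runs from minute 0 to minute 25.
File preflight has no prerequisites, so it starts at minute 0 and finishes at minute 35.
Press setup cannot start until file preflight (finishes minute 35); plate making (finishes minute 25). The controlling bound is minute 35, so press setup finishes at 35 + 53 = minute 88.
Trimming waits on press setup (finishes minute 88), so the earliest it can start is minute 88.

88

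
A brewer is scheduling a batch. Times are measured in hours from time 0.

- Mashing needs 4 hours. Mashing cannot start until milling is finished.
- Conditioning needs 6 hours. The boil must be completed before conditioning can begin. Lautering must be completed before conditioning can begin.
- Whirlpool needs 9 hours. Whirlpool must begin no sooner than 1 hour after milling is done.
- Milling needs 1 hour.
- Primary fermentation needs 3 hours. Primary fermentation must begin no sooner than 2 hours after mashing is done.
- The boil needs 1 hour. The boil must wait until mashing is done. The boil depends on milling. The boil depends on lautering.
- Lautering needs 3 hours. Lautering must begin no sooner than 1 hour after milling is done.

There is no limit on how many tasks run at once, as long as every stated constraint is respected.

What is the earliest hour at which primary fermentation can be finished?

10

Milling has no prerequisites, so it starts at hour 0 and finishes at hour 1.
Mashing waits on milling (finishes hour 1), so it starts at hour 1 and finishes at 1 + 4 = hour 5.
After mashing (finishes hour 5, plus 2-hour gap → hour 7), primary fermentation can start at hour 7 and finishes at hour 10.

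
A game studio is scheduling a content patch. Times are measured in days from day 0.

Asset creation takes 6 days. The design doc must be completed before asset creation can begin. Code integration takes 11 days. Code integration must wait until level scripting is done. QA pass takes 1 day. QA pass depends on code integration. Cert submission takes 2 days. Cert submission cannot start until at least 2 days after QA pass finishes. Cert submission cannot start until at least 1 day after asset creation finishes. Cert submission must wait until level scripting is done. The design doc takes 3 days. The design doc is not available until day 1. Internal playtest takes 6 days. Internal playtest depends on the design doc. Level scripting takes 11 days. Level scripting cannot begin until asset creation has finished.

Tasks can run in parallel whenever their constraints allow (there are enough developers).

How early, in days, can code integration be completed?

After its own release at day 1, the design doc can start at day 1 and finishes at day 4.
Asset creation cannot begin until the design doc (finishes day 4). It runs from day 4 to 4 + 6 = day 10.
Level scripting cannot begin until asset creation (finishes day 10). It runs from day 10 to 10 + 11 = day 21.
Code integration cannot begin until level scripting (finishes day 21). It runs from day 21 to 21 + 11 = day 32.

32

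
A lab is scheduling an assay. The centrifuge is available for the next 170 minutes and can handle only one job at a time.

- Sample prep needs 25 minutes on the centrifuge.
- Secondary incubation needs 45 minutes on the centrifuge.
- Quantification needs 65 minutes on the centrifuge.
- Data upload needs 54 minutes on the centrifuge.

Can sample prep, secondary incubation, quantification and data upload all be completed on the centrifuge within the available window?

Running back to back, the jobs need 25 + 45 + 65 + 54 = 189 minutes on the centrifuge.
Since 189 > 170, they cannot all fit.

No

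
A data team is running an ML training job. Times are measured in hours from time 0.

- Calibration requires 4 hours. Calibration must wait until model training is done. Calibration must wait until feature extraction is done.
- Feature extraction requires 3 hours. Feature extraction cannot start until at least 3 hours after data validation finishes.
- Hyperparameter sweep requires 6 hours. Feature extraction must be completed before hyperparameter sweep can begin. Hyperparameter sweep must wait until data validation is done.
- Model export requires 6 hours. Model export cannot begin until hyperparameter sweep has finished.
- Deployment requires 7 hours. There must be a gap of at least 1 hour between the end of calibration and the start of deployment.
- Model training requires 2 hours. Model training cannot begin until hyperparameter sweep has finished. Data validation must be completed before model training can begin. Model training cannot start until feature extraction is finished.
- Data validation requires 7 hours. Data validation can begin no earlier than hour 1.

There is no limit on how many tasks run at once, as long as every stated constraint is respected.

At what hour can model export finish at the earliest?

After its own release at hour 1, data validation can start at hour 1 and finishes at hour 8.
After data validation (finishes hour 8, plus 3-hour gap → hour 11), feature extraction can start at hour 11 and finishes at hour 14.
Hyperparameter sweep cannot start until feature extraction (finishes hour 14); data validation (finishes hour 8). The controlling bound is hour 14, so hyperparameter sweep finishes at 14 + 6 = hour 20.
Model export cannot begin until hyperparameter sweep (finishes hour 20). It runs from hour 20 to 20 + 6 = hour 26.

26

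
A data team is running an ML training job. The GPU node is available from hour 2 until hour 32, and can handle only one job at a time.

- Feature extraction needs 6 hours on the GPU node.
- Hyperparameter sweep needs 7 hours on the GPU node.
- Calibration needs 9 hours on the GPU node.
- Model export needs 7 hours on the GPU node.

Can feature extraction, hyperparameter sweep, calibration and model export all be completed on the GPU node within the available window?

Yes

The GPU node window is 32 − 2 = 30 hours.
Running back to back, the jobs need 6 + 7 + 9 + 7 = 29 hours on the GPU node.
Since 29 ≤ 30, they fit within the window.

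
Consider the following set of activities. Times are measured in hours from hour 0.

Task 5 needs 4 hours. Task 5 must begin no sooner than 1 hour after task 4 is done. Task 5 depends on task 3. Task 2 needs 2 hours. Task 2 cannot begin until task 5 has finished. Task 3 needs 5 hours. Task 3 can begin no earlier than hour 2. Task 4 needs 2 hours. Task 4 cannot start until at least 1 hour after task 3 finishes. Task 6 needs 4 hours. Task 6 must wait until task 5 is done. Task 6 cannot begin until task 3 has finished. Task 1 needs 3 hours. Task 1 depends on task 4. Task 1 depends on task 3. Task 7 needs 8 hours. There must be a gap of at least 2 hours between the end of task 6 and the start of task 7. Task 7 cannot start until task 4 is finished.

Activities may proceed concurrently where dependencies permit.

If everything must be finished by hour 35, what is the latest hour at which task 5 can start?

17

Nothing follows task 2; the deadline of hour 35 is its only limit. It must start by 35 − 2 = hour 33.
To finish by hour 35, task 7 (duration 8) must start no later than hour 27.
Since task 7 (must start by hour 27, minus 2-hour gap → hour 25) depends on it, task 6 must finish by hour 25. Backing off its 4-hour duration gives a latest start of hour 21.
For task 5: task 2 (must start by hour 33); task 6 (must start by hour 21). The most restrictive is hour 21; with a 4-hour duration, task 5 must start by hour 17.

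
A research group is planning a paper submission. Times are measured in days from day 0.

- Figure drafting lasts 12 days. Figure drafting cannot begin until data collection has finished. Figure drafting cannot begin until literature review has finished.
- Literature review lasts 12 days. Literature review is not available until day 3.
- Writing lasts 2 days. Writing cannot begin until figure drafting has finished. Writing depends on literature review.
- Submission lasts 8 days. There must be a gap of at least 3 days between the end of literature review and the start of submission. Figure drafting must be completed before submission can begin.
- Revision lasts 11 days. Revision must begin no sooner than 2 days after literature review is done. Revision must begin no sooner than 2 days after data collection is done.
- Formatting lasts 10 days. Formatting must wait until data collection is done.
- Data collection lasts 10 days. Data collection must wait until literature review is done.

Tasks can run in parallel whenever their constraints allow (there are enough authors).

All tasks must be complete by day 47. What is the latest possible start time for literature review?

5

Nothing follows writing; the deadline of day 47 is its only limit. It must start by 47 − 2 = day 45.
Submission has no dependents, so it just needs to finish by day 47. Starting by 47 − 8 = day 39 achieves that.
Figure drafting feeds writing (must start by day 45); submission (must start by day 39). Taking the minimum, figure drafting must finish by day 39 and start by 39 − 12 = day 27.
Revision has no dependents, so it just needs to finish by day 47. Starting by 47 − 11 = day 36 achieves that.
Formatting must finish by day 47; it takes 10 days, so it must start by 47 − 10 = day 37.
Data collection feeds figure drafting (must start by day 27); revision (must start by day 36, minus 2-day gap → day 34); formatting (must start by day 37). Taking the minimum, data collection must finish by day 27 and start by 27 − 10 = day 17.
Literature review must finish in time for data collection (must start by day 17); figure drafting (must start by day 27); writing (must start by day 45); revision (must start by day 36, minus 2-day gap → day 34); submission (must start by day 39, minus 3-day gap → day 36). The tightest is day 17, so literature review must start by 17 − 12 = day 5.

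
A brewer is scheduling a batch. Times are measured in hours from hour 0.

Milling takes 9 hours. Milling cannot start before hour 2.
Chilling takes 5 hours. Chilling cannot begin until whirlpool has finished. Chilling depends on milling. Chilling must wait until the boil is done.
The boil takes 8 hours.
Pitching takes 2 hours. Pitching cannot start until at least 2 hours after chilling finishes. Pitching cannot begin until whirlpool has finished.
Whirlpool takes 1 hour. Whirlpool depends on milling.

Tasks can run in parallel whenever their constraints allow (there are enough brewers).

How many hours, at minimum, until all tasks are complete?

The boil has no prerequisites, so it starts at hour 0 and finishes at hour 8.
Milling cannot begin until its own release at hour 2. It runs from hour 2 to 2 + 9 = hour 11.
Whirlpool cannot begin until milling (finishes hour 11). It runs from hour 11 to 11 + 1 = hour 12.
Chilling has to wait for whirlpool (finishes hour 12); milling (finishes hour 11); the boil (finishes hour 8). The latest of these is hour 12, so chilling runs hour 12 to 12 + 5 = hour 17.
For pitching: chilling (finishes hour 17, plus 2-hour gap → hour 19); whirlpool (finishes hour 12). Taking the maximum gives a start of hour 19, and it finishes at 19 + 2 = hour 21.
All tasks are finished once the last one completes. Finish times: Milling at 11, The boil at 8, Whirlpool at 12, Chilling at 17, Pitching at 21. The latest is hour 21.

21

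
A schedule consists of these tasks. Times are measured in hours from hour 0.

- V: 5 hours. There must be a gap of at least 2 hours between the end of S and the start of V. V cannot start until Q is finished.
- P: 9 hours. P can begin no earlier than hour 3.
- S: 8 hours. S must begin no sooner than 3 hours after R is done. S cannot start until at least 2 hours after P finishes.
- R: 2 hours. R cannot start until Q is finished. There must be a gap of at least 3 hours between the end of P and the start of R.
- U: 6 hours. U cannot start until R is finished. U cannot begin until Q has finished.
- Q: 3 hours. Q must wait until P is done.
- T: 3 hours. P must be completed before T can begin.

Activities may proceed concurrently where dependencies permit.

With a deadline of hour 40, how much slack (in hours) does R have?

5

After its own release at hour 3, P can start at hour 3 and finishes at hour 12.
Q cannot begin until P (finishes hour 12). It runs from hour 12 to 12 + 3 = hour 15.
R cannot start until Q (finishes hour 15); P (finishes hour 12, plus 3-hour gap → hour 15). The controlling bound is hour 15, so R finishes at 15 + 2 = hour 17.

Working backward from the deadline:
V must finish by hour 40; it takes 5 hours, so it must start by 40 − 5 = hour 35.
S must finish before V (must start by hour 35, minus 2-hour gap → hour 33). With an 8-hour duration, S must start by 33 − 8 = hour 25.
To finish by hour 40, U (duration 6) must start no later than hour 34.
R must finish in time for S (must start by hour 25, minus 3-hour gap → hour 22); U (must start by hour 34). The tightest is hour 22, so R must start by 22 − 2 = hour 20.
So R can start as early as hour 15 and as late as hour 20, giving 20 − 15 = 5 hours of slack.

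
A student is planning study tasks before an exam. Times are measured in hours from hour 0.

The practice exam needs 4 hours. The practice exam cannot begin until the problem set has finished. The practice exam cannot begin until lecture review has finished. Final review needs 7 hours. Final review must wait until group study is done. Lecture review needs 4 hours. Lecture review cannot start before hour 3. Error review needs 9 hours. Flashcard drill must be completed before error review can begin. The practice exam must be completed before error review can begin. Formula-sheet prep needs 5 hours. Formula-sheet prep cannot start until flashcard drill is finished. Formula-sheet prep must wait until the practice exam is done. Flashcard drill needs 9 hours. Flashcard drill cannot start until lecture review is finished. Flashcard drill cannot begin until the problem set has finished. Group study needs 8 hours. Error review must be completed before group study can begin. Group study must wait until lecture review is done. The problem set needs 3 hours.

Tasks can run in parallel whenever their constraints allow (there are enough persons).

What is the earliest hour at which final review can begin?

Nothing blocks the problem set, so it runs from hour 0 to hour 3.
After its own release at hour 3, lecture review can start at hour 3 and finishes at hour 7.
The practice exam needs all of the problem set (finishes hour 3); lecture review (finishes hour 7). That puts its earliest start at hour 7; it finishes at 7 + 4 = hour 11.
Flashcard drill cannot start until lecture review (finishes hour 7); the problem set (finishes hour 3). The controlling bound is hour 7, so flashcard drill finishes at 7 + 9 = hour 16.
Error review has to wait for flashcard drill (finishes hour 16); the practice exam (finishes hour 11). The latest of these is hour 16, so error review runs hour 16 to 16 + 9 = hour 25.
For group study: error review (finishes hour 25); lecture review (finishes hour 7). Taking the maximum gives a start of hour 25, and it finishes at 25 + 8 = hour 33.
Final review waits on group study (finishes hour 33), so the earliest it can start is hour 33.

33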